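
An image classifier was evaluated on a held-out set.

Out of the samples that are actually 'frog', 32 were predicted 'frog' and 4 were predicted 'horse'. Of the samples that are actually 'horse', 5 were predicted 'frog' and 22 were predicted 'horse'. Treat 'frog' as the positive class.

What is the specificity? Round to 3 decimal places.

0.815

Specificity = TN/(TN+FP) = 22/(22+5) = 0.815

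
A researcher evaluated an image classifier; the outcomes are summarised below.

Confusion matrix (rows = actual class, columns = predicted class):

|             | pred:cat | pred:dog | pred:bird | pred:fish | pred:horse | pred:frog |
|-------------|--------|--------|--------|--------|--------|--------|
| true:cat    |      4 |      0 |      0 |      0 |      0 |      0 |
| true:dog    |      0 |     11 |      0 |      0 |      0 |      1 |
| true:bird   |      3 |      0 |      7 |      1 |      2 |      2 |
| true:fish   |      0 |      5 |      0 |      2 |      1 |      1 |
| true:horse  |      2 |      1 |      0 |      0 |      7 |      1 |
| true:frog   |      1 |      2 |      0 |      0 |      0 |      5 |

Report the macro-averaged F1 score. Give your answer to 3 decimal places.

0.579

Per-class F1 score (2·TP/(2·TP+FP+FN)):
  cat: TP=4, FP=0+3+0+2+1=6, FN=0+0+0+0+0=0 → 8/14 = 0.5714
  dog: TP=11, FP=0+0+5+1+2=8, FN=0+0+0+0+1=1 → 22/31 = 0.7097
  bird: TP=7, FP=0+0+0+0+0=0, FN=3+0+1+2+2=8 → 14/22 = 0.6364
  fish: TP=2, FP=0+0+1+0+0=1, FN=0+5+0+1+1=7 → 4/12 = 0.3333
  horse: TP=7, FP=0+0+2+1+0=3, FN=2+1+0+0+1=4 → 14/21 = 0.6667
  frog: TP=5, FP=0+1+2+1+1=5, FN=1+2+0+0+0=3 → 10/18 = 0.5556
Macro-F1 score = mean = (0.5714 + 0.7097 + 0.6364 + 0.3333 + 0.6667 + 0.5556) / 6 = 0.579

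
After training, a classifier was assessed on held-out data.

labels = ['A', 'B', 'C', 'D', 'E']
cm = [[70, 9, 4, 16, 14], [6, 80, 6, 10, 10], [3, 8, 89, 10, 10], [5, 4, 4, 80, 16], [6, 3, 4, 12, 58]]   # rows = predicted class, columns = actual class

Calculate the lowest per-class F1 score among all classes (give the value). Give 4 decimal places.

0.6073

Per-class F1 score (2·TP/(2·TP+FP+FN)):
  A: TP=70, FP=9+4+16+14=43, FN=6+3+5+6=20 → 140/203 = 0.68966
  B: TP=80, FP=6+6+10+10=32, FN=9+8+4+3=24 → 160/216 = 0.74074
  C: TP=89, FP=3+8+10+10=31, FN=4+6+4+4=18 → 178/227 = 0.78414
  D: TP=80, FP=5+4+4+16=29, FN=16+10+10+12=48 → 160/237 = 0.67511
  E: TP=58, FP=6+3+4+12=25, FN=14+10+10+16=50 → 116/191 = 0.60733
Lowest is class 'E' with F1 score = 0.6073.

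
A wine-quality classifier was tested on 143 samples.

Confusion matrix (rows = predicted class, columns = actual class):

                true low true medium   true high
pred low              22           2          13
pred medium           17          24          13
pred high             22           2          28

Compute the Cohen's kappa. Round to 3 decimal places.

Observed agreement pₒ = trace/N = 74/143 = 0.5175
Expected agreement pₑ = Σ (rowᵢ·colᵢ)/N² = (61·37 + 28·54 + 54·52)/143² = 0.3216
κ = (pₒ − pₑ)/(1 − pₑ) = (0.5175 − 0.3216)/(1 − 0.3216) = 0.289

0.289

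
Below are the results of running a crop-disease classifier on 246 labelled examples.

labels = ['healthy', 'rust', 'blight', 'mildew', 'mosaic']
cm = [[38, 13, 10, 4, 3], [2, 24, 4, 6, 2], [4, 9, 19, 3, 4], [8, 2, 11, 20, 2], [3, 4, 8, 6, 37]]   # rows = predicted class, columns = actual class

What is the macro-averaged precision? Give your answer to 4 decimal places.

0.5561

Per-class precision (TP/(TP+FP)):
  healthy: TP=38, FP=13+10+4+3=30 → 38/68 = 0.55882
  rust: TP=24, FP=2+4+6+2=14 → 24/38 = 0.63158
  blight: TP=19, FP=4+9+3+4=20 → 19/39 = 0.48718
  mildew: TP=20, FP=8+2+11+2=23 → 20/43 = 0.46512
  mosaic: TP=37, FP=3+4+8+6=21 → 37/58 = 0.63793
Macro-precision = mean = (0.55882 + 0.63158 + 0.48718 + 0.46512 + 0.63793) / 5 = 0.5561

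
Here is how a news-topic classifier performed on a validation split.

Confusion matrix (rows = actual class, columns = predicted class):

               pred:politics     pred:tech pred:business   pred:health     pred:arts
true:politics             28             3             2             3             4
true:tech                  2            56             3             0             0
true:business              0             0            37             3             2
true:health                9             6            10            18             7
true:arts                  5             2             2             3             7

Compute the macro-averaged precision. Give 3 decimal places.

Per-class precision (TP/(TP+FP)):
  politics: TP=28, FP=2+0+9+5=16 → 28/44 = 0.6364
  tech: TP=56, FP=3+0+6+2=11 → 56/67 = 0.8358
  business: TP=37, FP=2+3+10+2=17 → 37/54 = 0.6852
  health: TP=18, FP=3+0+3+3=9 → 18/27 = 0.6667
  arts: TP=7, FP=4+0+2+7=13 → 7/20 = 0.3500
Macro-precision = mean = (0.6364 + 0.8358 + 0.6852 + 0.6667 + 0.3500) / 5 = 0.635

0.635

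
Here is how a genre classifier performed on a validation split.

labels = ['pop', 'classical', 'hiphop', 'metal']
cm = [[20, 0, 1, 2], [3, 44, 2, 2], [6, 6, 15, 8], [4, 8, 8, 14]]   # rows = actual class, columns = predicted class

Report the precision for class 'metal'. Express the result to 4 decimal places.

Take TP from the diagonal, FP from the rest of the 'metal' prediction marginal, FN from the rest of the 'metal' actual marginal.
precision = TP/(TP+FP).
metal: TP=14, FP=2+2+8=12 → 14/26 = 0.53846

0.5385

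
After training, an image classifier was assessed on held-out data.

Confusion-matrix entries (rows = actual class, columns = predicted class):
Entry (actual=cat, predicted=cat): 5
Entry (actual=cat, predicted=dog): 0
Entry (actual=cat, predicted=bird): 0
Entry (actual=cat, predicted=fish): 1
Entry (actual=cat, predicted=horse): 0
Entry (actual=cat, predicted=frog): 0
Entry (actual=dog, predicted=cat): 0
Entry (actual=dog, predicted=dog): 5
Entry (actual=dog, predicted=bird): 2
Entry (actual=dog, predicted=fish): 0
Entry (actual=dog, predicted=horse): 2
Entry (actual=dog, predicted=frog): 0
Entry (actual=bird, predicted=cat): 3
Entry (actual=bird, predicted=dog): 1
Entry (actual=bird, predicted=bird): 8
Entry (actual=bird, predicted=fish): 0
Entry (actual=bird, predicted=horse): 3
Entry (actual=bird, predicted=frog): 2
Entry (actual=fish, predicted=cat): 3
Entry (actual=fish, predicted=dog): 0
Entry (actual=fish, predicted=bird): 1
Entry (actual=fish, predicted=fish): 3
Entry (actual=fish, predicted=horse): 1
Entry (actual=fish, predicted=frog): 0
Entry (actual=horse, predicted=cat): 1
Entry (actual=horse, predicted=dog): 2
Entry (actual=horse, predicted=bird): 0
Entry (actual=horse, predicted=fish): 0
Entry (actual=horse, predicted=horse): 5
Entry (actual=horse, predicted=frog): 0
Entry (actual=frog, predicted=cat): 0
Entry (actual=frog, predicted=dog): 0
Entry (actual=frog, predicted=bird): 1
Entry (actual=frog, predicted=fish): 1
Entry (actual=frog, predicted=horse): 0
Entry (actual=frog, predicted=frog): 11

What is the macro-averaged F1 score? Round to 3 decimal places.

0.588

Per-class F1 score (2·TP/(2·TP+FP+FN)):
  cat: TP=5, FP=0+3+3+1+0=7, FN=0+0+1+0+0=1 → 10/18 = 0.5556
  dog: TP=5, FP=0+1+0+2+0=3, FN=0+2+0+2+0=4 → 10/17 = 0.5882
  bird: TP=8, FP=0+2+1+0+1=4, FN=3+1+0+3+2=9 → 16/29 = 0.5517
  fish: TP=3, FP=1+0+0+0+1=2, FN=3+0+1+1+0=5 → 6/13 = 0.4615
  horse: TP=5, FP=0+2+3+1+0=6, FN=1+2+0+0+0=3 → 10/19 = 0.5263
  frog: TP=11, FP=0+0+2+0+0=2, FN=0+0+1+1+0=2 → 22/26 = 0.8462
Macro-F1 score = mean = (0.5556 + 0.5882 + 0.5517 + 0.4615 + 0.5263 + 0.8462) / 6 = 0.588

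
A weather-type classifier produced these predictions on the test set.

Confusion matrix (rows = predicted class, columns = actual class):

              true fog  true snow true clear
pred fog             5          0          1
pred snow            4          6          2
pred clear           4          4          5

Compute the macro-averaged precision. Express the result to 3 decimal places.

Per-class precision (TP/(TP+FP)):
  fog: TP=5, FP=0+1=1 → 5/6 = 0.8333
  snow: TP=6, FP=4+2=6 → 6/12 = 0.5000
  clear: TP=5, FP=4+4=8 → 5/13 = 0.3846
Macro-precision = mean = (0.8333 + 0.5000 + 0.3846) / 3 = 0.573

0.573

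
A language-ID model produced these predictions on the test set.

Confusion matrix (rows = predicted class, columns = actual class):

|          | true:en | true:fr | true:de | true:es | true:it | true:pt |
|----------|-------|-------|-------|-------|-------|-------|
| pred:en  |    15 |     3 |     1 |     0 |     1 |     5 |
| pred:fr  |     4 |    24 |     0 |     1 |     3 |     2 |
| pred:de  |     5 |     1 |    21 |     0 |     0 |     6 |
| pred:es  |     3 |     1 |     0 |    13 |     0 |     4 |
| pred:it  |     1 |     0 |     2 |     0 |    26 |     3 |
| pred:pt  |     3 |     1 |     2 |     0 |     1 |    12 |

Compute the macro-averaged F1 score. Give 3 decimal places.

Per-class F1 score (2·TP/(2·TP+FP+FN)):
  en: TP=15, FP=3+1+0+1+5=10, FN=4+5+3+1+3=16 → 30/56 = 0.5357
  fr: TP=24, FP=4+0+1+3+2=10, FN=3+1+1+0+1=6 → 48/64 = 0.7500
  de: TP=21, FP=5+1+0+0+6=12, FN=1+0+0+2+2=5 → 42/59 = 0.7119
  es: TP=13, FP=3+1+0+0+4=8, FN=0+1+0+0+0=1 → 26/35 = 0.7429
  it: TP=26, FP=1+0+2+0+3=6, FN=1+3+0+0+1=5 → 52/63 = 0.8254
  pt: TP=12, FP=3+1+2+0+1=7, FN=5+2+6+4+3=20 → 24/51 = 0.4706
Macro-F1 score = mean = (0.5357 + 0.7500 + 0.7119 + 0.7429 + 0.8254 + 0.4706) / 6 = 0.673

0.673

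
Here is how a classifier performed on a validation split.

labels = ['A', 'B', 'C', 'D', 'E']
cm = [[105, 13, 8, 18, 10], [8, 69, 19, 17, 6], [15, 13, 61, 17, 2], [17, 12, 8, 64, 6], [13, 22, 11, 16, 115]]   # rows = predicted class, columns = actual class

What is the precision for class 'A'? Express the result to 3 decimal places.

0.682

precision = TP/(TP+FP).
A: TP=105, FP=13+8+18+10=49 → 105/154 = 0.6818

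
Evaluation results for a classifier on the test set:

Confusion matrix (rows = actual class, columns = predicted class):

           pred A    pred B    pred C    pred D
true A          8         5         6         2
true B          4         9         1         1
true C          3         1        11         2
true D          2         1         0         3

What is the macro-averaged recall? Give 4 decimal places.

0.5320

Per-class recall (TP/(TP+FN)):
  A: TP=8, FN=5+6+2=13 → 8/21 = 0.38095
  B: TP=9, FN=4+1+1=6 → 9/15 = 0.60000
  C: TP=11, FN=3+1+2=6 → 11/17 = 0.64706
  D: TP=3, FN=2+1+0=3 → 3/6 = 0.50000
Macro-recall = mean = (0.38095 + 0.60000 + 0.64706 + 0.50000) / 4 = 0.5320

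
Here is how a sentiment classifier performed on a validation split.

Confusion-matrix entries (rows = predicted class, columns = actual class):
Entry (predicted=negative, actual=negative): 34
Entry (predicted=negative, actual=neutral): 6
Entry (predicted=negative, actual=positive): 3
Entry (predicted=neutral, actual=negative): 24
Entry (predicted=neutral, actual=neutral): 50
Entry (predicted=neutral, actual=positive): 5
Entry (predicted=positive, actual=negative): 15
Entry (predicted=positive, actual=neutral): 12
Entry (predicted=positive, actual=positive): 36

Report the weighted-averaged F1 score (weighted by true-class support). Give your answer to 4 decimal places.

0.6414

Per-class F1 score (2·TP/(2·TP+FP+FN)):
  negative: TP=34, FP=6+3=9, FN=24+15=39 → 68/116 = 0.58621
  neutral: TP=50, FP=24+5=29, FN=6+12=18 → 100/147 = 0.68027
  positive: TP=36, FP=15+12=27, FN=3+5=8 → 72/107 = 0.67290
Weighted-F1 score = Σ (supportᵢ/N)·F1 scoreᵢ with N=185: (73/185)·0.58621 + (68/185)·0.68027 + (44/185)·0.67290 = 0.6414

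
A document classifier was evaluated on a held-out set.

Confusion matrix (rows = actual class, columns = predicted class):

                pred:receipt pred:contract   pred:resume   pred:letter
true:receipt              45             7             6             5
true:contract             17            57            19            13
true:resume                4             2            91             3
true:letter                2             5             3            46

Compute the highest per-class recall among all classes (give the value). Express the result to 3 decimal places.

Per-class recall (TP/(TP+FN)):
  receipt: TP=45, FN=7+6+5=18 → 45/63 = 0.7143
  contract: TP=57, FN=17+19+13=49 → 57/106 = 0.5377
  resume: TP=91, FN=4+2+3=9 → 91/100 = 0.9100
  letter: TP=46, FN=2+5+3=10 → 46/56 = 0.8214
Highest is class 'resume' with recall = 0.910.

0.910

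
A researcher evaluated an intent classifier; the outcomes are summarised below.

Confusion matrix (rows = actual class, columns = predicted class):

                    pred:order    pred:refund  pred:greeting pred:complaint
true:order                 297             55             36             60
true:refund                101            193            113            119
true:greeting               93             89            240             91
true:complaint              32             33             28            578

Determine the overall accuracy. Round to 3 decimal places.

0.606

Accuracy = trace / total = (297+193+240+578=1308) / 2158 = 1308/2158 = 0.606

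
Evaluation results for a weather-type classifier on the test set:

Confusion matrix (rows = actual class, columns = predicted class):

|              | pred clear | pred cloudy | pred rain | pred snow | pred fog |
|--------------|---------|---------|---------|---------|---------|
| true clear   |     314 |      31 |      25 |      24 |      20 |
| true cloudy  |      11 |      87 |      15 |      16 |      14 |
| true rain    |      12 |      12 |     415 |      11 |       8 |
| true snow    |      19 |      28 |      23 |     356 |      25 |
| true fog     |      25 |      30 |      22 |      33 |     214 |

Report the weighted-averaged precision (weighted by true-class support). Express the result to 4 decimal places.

Per-class precision (TP/(TP+FP)):
  clear: TP=314, FP=11+12+19+25=67 → 314/381 = 0.82415
  cloudy: TP=87, FP=31+12+28+30=101 → 87/188 = 0.46277
  rain: TP=415, FP=25+15+23+22=85 → 415/500 = 0.83000
  snow: TP=356, FP=24+16+11+33=84 → 356/440 = 0.80909
  fog: TP=214, FP=20+14+8+25=67 → 214/281 = 0.76157
Weighted-precision = Σ (supportᵢ/N)·precisionᵢ with N=1790: (414/1790)·0.82415 + (143/1790)·0.46277 + (458/1790)·0.83000 + (451/1790)·0.80909 + (324/1790)·0.76157 = 0.7817

0.7817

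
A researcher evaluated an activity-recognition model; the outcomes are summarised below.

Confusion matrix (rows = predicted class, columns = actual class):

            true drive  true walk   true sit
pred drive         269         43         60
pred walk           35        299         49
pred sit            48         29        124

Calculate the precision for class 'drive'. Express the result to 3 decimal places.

One-vs-rest for 'drive': TP = diagonal; FP = other classes predicted 'drive'; FN = 'drive' predicted as other.
precision = TP/(TP+FP).
drive: TP=269, FP=43+60=103 → 269/372 = 0.7231

0.723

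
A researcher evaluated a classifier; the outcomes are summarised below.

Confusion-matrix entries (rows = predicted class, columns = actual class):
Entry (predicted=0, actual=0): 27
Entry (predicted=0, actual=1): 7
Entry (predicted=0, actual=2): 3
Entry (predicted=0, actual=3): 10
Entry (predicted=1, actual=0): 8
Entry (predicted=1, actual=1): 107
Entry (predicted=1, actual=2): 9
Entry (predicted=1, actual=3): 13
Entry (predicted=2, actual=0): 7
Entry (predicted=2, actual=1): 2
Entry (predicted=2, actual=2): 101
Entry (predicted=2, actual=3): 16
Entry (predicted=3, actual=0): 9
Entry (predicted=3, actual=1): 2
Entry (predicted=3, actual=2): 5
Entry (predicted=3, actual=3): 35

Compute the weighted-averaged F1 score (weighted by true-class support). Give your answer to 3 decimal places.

0.738

Per-class F1 score (2·TP/(2·TP+FP+FN)):
  0: TP=27, FP=7+3+10=20, FN=8+7+9=24 → 54/98 = 0.5510
  1: TP=107, FP=8+9+13=30, FN=7+2+2=11 → 214/255 = 0.8392
  2: TP=101, FP=7+2+16=25, FN=3+9+5=17 → 202/244 = 0.8279
  3: TP=35, FP=9+2+5=16, FN=10+13+16=39 → 70/125 = 0.5600
Weighted-F1 score = Σ (supportᵢ/N)·F1 scoreᵢ with N=361: (51/361)·0.5510 + (118/361)·0.8392 + (118/361)·0.8279 + (74/361)·0.5600 = 0.738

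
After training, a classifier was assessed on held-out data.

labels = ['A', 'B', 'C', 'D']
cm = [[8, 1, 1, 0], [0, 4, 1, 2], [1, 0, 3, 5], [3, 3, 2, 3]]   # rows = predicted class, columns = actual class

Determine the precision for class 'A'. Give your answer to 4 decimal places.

Treat 'A' as positive and all other classes as negative.
precision = TP/(TP+FP).
A: TP=8, FP=1+1+0=2 → 8/10 = 0.80000

0.8000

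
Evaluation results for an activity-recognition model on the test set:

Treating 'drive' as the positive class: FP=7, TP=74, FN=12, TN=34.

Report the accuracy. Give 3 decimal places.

0.850

Accuracy = (TP+TN)/N = (74+34)/127 = 0.850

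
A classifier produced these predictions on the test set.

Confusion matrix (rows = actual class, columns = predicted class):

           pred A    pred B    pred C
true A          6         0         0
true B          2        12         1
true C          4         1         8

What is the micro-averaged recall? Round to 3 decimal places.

Micro-averaging pools counts across classes: ΣTP=26, ΣFP=8, ΣFN=8.
Micro-recall = TP/(TP+FN) on pooled counts = 0.765 (equals overall accuracy in single-label multiclass).

0.765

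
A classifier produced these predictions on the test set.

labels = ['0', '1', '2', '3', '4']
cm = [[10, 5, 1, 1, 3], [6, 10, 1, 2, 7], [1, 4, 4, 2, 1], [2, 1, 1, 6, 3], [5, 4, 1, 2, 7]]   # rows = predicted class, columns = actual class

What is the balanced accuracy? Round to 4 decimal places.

0.4256

Balanced accuracy = mean of per-class recall.
  0: recall = 10/24 = 0.41667
  1: recall = 10/24 = 0.41667
  2: recall = 4/8 = 0.50000
  3: recall = 6/13 = 0.46154
  4: recall = 7/21 = 0.33333
Mean = (0.41667 + 0.41667 + 0.50000 + 0.46154 + 0.33333) / 5 = 0.4256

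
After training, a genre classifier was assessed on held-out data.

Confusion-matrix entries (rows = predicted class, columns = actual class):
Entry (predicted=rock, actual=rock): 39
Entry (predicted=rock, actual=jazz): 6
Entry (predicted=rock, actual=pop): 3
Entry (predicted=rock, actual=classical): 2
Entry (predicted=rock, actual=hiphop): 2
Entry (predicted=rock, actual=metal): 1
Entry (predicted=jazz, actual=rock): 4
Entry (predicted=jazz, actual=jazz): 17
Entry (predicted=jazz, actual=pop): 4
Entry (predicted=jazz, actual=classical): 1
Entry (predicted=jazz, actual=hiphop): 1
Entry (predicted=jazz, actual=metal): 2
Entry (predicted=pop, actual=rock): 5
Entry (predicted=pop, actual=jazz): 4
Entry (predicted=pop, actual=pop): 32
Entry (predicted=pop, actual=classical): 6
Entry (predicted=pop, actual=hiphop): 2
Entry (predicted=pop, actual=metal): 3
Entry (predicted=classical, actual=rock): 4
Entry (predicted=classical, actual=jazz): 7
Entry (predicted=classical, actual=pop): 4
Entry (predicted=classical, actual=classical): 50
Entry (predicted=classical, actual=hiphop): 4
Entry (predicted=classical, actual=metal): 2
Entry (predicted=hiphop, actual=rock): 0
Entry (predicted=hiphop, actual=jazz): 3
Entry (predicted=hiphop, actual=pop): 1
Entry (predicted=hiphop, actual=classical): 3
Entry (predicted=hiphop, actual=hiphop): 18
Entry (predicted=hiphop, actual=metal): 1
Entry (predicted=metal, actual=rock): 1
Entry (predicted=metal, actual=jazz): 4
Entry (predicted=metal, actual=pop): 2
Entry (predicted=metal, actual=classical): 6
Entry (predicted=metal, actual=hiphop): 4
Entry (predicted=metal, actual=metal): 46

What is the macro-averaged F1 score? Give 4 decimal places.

Per-class F1 score (2·TP/(2·TP+FP+FN)):
  rock: TP=39, FP=6+3+2+2+1=14, FN=4+5+4+0+1=14 → 78/106 = 0.73585
  jazz: TP=17, FP=4+4+1+1+2=12, FN=6+4+7+3+4=24 → 34/70 = 0.48571
  pop: TP=32, FP=5+4+6+2+3=20, FN=3+4+4+1+2=14 → 64/98 = 0.65306
  classical: TP=50, FP=4+7+4+4+2=21, FN=2+1+6+3+6=18 → 100/139 = 0.71942
  hiphop: TP=18, FP=0+3+1+3+1=8, FN=2+1+2+4+4=13 → 36/57 = 0.63158
  metal: TP=46, FP=1+4+2+6+4=17, FN=1+2+3+2+1=9 → 92/118 = 0.77966
Macro-F1 score = mean = (0.73585 + 0.48571 + 0.65306 + 0.71942 + 0.63158 + 0.77966) / 6 = 0.6675

0.6675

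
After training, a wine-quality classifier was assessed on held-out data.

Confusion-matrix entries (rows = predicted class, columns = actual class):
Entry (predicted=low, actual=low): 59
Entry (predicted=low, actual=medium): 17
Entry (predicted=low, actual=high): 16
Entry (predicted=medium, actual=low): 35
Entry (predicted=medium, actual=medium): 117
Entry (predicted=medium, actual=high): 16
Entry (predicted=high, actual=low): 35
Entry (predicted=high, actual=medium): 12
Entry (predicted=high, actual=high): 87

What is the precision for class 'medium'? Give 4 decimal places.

One-vs-rest for 'medium': TP = diagonal; FP = other classes predicted 'medium'; FN = 'medium' predicted as other.
precision = TP/(TP+FP).
medium: TP=117, FP=35+16=51 → 117/168 = 0.69643

0.6964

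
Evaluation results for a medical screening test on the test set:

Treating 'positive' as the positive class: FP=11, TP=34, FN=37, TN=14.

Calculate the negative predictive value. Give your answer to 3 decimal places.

NPV = TN/(TN+FN) = 14/(14+37) = 0.275

0.275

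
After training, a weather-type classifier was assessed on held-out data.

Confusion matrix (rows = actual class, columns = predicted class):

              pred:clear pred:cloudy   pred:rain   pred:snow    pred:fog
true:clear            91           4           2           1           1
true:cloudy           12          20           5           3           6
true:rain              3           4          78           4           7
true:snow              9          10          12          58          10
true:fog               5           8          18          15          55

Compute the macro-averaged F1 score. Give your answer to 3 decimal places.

0.652

Per-class F1 score (2·TP/(2·TP+FP+FN)):
  clear: TP=91, FP=12+3+9+5=29, FN=4+2+1+1=8 → 182/219 = 0.8311
  cloudy: TP=20, FP=4+4+10+8=26, FN=12+5+3+6=26 → 40/92 = 0.4348
  rain: TP=78, FP=2+5+12+18=37, FN=3+4+4+7=18 → 156/211 = 0.7393
  snow: TP=58, FP=1+3+4+15=23, FN=9+10+12+10=41 → 116/180 = 0.6444
  fog: TP=55, FP=1+6+7+10=24, FN=5+8+18+15=46 → 110/180 = 0.6111
Macro-F1 score = mean = (0.8311 + 0.4348 + 0.7393 + 0.6444 + 0.6111) / 5 = 0.652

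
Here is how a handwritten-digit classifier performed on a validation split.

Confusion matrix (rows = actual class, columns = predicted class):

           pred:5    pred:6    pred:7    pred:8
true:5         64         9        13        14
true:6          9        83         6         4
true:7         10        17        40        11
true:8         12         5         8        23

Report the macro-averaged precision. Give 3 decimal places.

Per-class precision (TP/(TP+FP)):
  5: TP=64, FP=9+10+12=31 → 64/95 = 0.6737
  6: TP=83, FP=9+17+5=31 → 83/114 = 0.7281
  7: TP=40, FP=13+6+8=27 → 40/67 = 0.5970
  8: TP=23, FP=14+4+11=29 → 23/52 = 0.4423
Macro-precision = mean = (0.6737 + 0.7281 + 0.5970 + 0.4423) / 4 = 0.610

0.610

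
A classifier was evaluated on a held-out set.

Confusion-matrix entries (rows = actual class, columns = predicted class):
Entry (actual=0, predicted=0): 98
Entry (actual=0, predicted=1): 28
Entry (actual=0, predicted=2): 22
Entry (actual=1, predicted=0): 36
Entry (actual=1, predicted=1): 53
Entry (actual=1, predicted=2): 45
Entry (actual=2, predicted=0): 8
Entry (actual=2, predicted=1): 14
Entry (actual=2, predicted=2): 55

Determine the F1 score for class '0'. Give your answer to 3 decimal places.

0.676

One-vs-rest for '0': TP = diagonal; FP = other classes predicted '0'; FN = '0' predicted as other.
F1 score = 2·TP/(2·TP+FP+FN).
0: TP=98, FP=36+8=44, FN=28+22=50 → 196/290 = 0.6759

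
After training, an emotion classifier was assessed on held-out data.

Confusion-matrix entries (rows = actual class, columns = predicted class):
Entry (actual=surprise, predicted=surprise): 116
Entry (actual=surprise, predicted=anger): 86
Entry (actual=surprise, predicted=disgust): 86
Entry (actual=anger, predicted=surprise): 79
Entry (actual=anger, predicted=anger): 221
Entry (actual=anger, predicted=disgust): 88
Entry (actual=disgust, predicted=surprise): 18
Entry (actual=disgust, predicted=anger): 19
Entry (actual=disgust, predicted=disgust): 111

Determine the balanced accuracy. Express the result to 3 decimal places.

Balanced accuracy = mean of per-class recall.
  surprise: recall = 116/288 = 0.4028
  anger: recall = 221/388 = 0.5696
  disgust: recall = 111/148 = 0.7500
Mean = (0.4028 + 0.5696 + 0.7500) / 3 = 0.574

0.574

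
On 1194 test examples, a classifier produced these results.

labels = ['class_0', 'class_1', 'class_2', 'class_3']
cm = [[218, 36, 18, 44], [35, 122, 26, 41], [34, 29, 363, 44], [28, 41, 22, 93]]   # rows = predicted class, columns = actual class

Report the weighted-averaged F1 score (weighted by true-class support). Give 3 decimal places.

0.661

Per-class F1 score (2·TP/(2·TP+FP+FN)):
  class_0: TP=218, FP=36+18+44=98, FN=35+34+28=97 → 436/631 = 0.6910
  class_1: TP=122, FP=35+26+41=102, FN=36+29+41=106 → 244/452 = 0.5398
  class_2: TP=363, FP=34+29+44=107, FN=18+26+22=66 → 726/899 = 0.8076
  class_3: TP=93, FP=28+41+22=91, FN=44+41+44=129 → 186/406 = 0.4581
Weighted-F1 score = Σ (supportᵢ/N)·F1 scoreᵢ with N=1194: (315/1194)·0.6910 + (228/1194)·0.5398 + (429/1194)·0.8076 + (222/1194)·0.4581 = 0.661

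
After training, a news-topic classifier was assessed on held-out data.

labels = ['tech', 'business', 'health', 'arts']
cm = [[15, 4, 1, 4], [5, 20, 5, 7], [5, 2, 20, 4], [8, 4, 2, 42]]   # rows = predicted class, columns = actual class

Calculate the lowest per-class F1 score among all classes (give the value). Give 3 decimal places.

Per-class F1 score (2·TP/(2·TP+FP+FN)):
  tech: TP=15, FP=4+1+4=9, FN=5+5+8=18 → 30/57 = 0.5263
  business: TP=20, FP=5+5+7=17, FN=4+2+4=10 → 40/67 = 0.5970
  health: TP=20, FP=5+2+4=11, FN=1+5+2=8 → 40/59 = 0.6780
  arts: TP=42, FP=8+4+2=14, FN=4+7+4=15 → 84/113 = 0.7434
Lowest is class 'tech' with F1 score = 0.526.

0.526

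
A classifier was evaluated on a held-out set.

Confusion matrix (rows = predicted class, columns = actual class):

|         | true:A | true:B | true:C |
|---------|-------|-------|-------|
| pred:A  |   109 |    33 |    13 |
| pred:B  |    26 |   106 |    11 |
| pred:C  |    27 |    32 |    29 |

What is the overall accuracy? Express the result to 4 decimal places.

Accuracy = trace / total = (109+106+29=244) / 386 = 244/386 = 0.6321

0.6321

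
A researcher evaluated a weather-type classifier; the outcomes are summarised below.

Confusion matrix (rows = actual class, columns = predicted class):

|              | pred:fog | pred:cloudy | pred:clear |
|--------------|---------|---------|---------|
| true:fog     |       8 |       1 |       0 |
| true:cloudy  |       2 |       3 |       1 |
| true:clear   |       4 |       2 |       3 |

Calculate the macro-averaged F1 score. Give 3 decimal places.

Per-class F1 score (2·TP/(2·TP+FP+FN)):
  fog: TP=8, FP=2+4=6, FN=1+0=1 → 16/23 = 0.6957
  cloudy: TP=3, FP=1+2=3, FN=2+1=3 → 6/12 = 0.5000
  clear: TP=3, FP=0+1=1, FN=4+2=6 → 6/13 = 0.4615
Macro-F1 score = mean = (0.6957 + 0.5000 + 0.4615) / 3 = 0.552

0.552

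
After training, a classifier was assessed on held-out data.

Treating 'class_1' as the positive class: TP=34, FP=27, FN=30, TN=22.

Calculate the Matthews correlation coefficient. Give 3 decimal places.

-0.020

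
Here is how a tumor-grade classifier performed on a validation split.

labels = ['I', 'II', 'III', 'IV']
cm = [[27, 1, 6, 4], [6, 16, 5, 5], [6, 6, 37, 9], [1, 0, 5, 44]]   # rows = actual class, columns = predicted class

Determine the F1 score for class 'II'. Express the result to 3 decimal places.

One-vs-rest for 'II': TP = diagonal; FP = other classes predicted 'II'; FN = 'II' predicted as other.
F1 score = 2·TP/(2·TP+FP+FN).
II: TP=16, FP=1+6+0=7, FN=6+5+5=16 → 32/55 = 0.5818

0.582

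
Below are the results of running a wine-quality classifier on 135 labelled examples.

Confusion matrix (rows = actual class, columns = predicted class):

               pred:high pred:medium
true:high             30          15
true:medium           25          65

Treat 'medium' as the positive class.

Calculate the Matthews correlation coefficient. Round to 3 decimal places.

0.373

MCC = (TP·TN − FP·FN) / √((TP+FP)(TP+FN)(TN+FP)(TN+FN))
Numerator = 65·30 − 15·25 = 1575
Denominator = √(80·90·45·55) = √17820000 = 4221.3742
MCC = 1575 / 4221.3742 = 0.373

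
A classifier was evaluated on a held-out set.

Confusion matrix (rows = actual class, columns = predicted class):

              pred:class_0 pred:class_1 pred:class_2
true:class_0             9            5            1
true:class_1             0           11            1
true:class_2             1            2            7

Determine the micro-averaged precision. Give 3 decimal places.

Micro-averaging pools counts across classes: ΣTP=27, ΣFP=10, ΣFN=10.
Micro-precision = TP/(TP+FP) on pooled counts = 0.730 (equals overall accuracy in single-label multiclass).

0.730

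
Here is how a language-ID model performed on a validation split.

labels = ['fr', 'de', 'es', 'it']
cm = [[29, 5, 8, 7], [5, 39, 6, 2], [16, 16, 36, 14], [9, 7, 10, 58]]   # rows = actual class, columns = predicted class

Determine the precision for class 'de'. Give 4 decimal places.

Treat 'de' as positive and all other classes as negative.
precision = TP/(TP+FP).
de: TP=39, FP=5+16+7=28 → 39/67 = 0.58209

0.5821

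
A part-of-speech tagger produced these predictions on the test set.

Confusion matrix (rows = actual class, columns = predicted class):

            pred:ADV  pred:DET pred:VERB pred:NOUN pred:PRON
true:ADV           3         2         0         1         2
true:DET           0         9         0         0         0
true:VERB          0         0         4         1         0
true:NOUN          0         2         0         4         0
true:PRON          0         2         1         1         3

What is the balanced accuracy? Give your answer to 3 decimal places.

0.654

Balanced accuracy = mean of per-class recall.
  ADV: recall = 3/8 = 0.3750
  DET: recall = 9/9 = 1.0000
  VERB: recall = 4/5 = 0.8000
  NOUN: recall = 4/6 = 0.6667
  PRON: recall = 3/7 = 0.4286
Mean = (0.3750 + 1.0000 + 0.8000 + 0.6667 + 0.4286) / 5 = 0.654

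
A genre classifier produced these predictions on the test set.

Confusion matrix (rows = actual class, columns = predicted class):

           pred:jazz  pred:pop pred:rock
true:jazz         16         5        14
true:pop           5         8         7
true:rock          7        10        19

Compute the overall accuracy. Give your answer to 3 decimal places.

Accuracy = trace / total = (16+8+19=43) / 91 = 43/91 = 0.473

0.473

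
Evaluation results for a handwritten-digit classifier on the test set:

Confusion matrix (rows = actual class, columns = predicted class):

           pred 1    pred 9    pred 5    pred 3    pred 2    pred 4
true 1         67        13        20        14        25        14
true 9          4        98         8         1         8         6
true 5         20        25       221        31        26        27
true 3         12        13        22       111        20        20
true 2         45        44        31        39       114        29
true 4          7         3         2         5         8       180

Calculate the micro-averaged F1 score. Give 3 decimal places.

Micro-averaging pools counts across classes: ΣTP=791, ΣFP=542, ΣFN=542.
Micro-F1 score = 2·TP/(2·TP+FP+FN) on pooled counts = 0.593 (equals overall accuracy in single-label multiclass).

0.593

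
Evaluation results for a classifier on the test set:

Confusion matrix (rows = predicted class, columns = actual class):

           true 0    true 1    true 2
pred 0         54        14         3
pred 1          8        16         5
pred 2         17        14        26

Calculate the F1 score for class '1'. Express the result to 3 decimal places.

0.438

Take TP from the diagonal, FP from the rest of the '1' prediction marginal, FN from the rest of the '1' actual marginal.
F1 score = 2·TP/(2·TP+FP+FN).
1: TP=16, FP=8+5=13, FN=14+14=28 → 32/73 = 0.4384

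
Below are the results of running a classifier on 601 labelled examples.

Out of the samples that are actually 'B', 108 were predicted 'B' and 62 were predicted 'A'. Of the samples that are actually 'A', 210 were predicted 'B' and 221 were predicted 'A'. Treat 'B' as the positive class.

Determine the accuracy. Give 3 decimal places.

0.547

Accuracy = (TP+TN)/N = (108+221)/601 = 0.547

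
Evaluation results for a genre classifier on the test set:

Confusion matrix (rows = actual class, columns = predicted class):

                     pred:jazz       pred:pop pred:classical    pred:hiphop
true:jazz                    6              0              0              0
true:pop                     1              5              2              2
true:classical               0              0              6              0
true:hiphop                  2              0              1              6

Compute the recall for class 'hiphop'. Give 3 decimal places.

Take TP from the diagonal, FP from the rest of the 'hiphop' prediction marginal, FN from the rest of the 'hiphop' actual marginal.
recall = TP/(TP+FN).
hiphop: TP=6, FN=2+0+1=3 → 6/9 = 0.6667

0.667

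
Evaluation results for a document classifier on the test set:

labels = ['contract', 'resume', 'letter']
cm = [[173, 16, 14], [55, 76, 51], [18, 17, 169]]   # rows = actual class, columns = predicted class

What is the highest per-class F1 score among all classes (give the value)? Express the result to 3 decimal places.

Per-class F1 score (2·TP/(2·TP+FP+FN)):
  contract: TP=173, FP=55+18=73, FN=16+14=30 → 346/449 = 0.7706
  resume: TP=76, FP=16+17=33, FN=55+51=106 → 152/291 = 0.5223
  letter: TP=169, FP=14+51=65, FN=18+17=35 → 338/438 = 0.7717
Highest is class 'letter' with F1 score = 0.772.

0.772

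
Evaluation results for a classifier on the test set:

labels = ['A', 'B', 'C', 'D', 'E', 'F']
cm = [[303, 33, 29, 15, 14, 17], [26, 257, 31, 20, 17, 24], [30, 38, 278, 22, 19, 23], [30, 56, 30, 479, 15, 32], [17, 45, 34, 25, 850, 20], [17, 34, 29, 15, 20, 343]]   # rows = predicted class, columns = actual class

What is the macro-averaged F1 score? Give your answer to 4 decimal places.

0.7364

Per-class F1 score (2·TP/(2·TP+FP+FN)):
  A: TP=303, FP=33+29+15+14+17=108, FN=26+30+30+17+17=120 → 606/834 = 0.72662
  B: TP=257, FP=26+31+20+17+24=118, FN=33+38+56+45+34=206 → 514/838 = 0.61337
  C: TP=278, FP=30+38+22+19+23=132, FN=29+31+30+34+29=153 → 556/841 = 0.66112
  D: TP=479, FP=30+56+30+15+32=163, FN=15+20+22+25+15=97 → 958/1218 = 0.78654
  E: TP=850, FP=17+45+34+25+20=141, FN=14+17+19+15+20=85 → 1700/1926 = 0.88266
  F: TP=343, FP=17+34+29+15+20=115, FN=17+24+23+32+20=116 → 686/917 = 0.74809
Macro-F1 score = mean = (0.72662 + 0.61337 + 0.66112 + 0.78654 + 0.88266 + 0.74809) / 6 = 0.7364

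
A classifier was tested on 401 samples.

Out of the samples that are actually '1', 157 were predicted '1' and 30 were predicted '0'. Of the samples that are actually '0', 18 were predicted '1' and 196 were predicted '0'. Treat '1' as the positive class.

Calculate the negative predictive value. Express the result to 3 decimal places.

NPV = TN/(TN+FN) = 196/(196+30) = 0.867

0.867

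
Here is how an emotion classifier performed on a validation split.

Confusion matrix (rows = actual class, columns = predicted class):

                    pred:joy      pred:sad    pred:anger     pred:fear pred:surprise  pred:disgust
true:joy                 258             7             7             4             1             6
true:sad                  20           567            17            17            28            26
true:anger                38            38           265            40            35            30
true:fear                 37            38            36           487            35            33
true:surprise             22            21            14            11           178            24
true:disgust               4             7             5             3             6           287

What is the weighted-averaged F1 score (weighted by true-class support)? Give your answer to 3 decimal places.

0.768

Per-class F1 score (2·TP/(2·TP+FP+FN)):
  joy: TP=258, FP=20+38+37+22+4=121, FN=7+7+4+1+6=25 → 516/662 = 0.7795
  sad: TP=567, FP=7+38+38+21+7=111, FN=20+17+17+28+26=108 → 1134/1353 = 0.8381
  anger: TP=265, FP=7+17+36+14+5=79, FN=38+38+40+35+30=181 → 530/790 = 0.6709
  fear: TP=487, FP=4+17+40+11+3=75, FN=37+38+36+35+33=179 → 974/1228 = 0.7932
  surprise: TP=178, FP=1+28+35+35+6=105, FN=22+21+14+11+24=92 → 356/553 = 0.6438
  disgust: TP=287, FP=6+26+30+33+24=119, FN=4+7+5+3+6=25 → 574/718 = 0.7994
Weighted-F1 score = Σ (supportᵢ/N)·F1 scoreᵢ with N=2652: (283/2652)·0.7795 + (675/2652)·0.8381 + (446/2652)·0.6709 + (666/2652)·0.7932 + (270/2652)·0.6438 + (312/2652)·0.7994 = 0.768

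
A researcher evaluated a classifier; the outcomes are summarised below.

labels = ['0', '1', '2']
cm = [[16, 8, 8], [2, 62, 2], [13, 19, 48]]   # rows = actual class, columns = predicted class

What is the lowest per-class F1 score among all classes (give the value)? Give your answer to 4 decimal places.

0.5079

Per-class F1 score (2·TP/(2·TP+FP+FN)):
  0: TP=16, FP=2+13=15, FN=8+8=16 → 32/63 = 0.50794
  1: TP=62, FP=8+19=27, FN=2+2=4 → 124/155 = 0.80000
  2: TP=48, FP=8+2=10, FN=13+19=32 → 96/138 = 0.69565
Lowest is class '0' with F1 score = 0.5079.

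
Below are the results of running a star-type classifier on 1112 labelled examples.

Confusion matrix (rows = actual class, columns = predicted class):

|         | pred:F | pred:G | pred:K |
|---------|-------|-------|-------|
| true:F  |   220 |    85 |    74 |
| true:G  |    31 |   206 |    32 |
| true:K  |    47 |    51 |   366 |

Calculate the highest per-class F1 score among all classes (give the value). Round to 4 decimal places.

0.7821

Per-class F1 score (2·TP/(2·TP+FP+FN)):
  F: TP=220, FP=31+47=78, FN=85+74=159 → 440/677 = 0.64993
  G: TP=206, FP=85+51=136, FN=31+32=63 → 412/611 = 0.67430
  K: TP=366, FP=74+32=106, FN=47+51=98 → 732/936 = 0.78205
Highest is class 'K' with F1 score = 0.7821.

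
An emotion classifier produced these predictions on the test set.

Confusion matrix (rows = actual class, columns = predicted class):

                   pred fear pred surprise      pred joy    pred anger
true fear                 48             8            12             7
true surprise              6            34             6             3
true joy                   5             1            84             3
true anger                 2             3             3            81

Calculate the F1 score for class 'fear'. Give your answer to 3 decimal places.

Treat 'fear' as positive and all other classes as negative.
F1 score = 2·TP/(2·TP+FP+FN).
fear: TP=48, FP=6+5+2=13, FN=8+12+7=27 → 96/136 = 0.7059

0.706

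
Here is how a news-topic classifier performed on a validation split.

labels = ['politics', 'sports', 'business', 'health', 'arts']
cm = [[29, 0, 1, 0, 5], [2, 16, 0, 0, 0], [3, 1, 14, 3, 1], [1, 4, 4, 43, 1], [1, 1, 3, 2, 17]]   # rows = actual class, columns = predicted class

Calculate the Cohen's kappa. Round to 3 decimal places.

0.719

Observed agreement pₒ = trace/N = 119/152 = 0.7829
Expected agreement pₑ = Σ (rowᵢ·colᵢ)/N² = (35·36 + 18·22 + 22·22 + 53·48 + 24·24)/152² = 0.2277
κ = (pₒ − pₑ)/(1 − pₑ) = (0.7829 − 0.2277)/(1 − 0.2277) = 0.719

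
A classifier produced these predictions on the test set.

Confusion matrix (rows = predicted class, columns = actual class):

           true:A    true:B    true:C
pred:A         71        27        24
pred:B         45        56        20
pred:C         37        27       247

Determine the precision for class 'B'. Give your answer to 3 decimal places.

0.463

precision = TP/(TP+FP).
B: TP=56, FP=45+20=65 → 56/121 = 0.4628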